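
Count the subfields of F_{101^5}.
F_{101^5} has 2 subfields

The subfields of F_{p^n} are exactly the fields F_{p^d} for d | n (each is the fixed field of the unique index-d subgroup of Gal(F_{p^n}/F_p) ≅ Z/nZ). The divisors of n = 5 are {1, 5}, giving 2 subfields: F_{101^1}, F_{101^5}.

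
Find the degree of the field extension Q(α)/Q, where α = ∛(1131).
[Q(α):Q] = 3

The minimal polynomial of α is x^3 - 1131, irreducible over Q since 1131 is not a perfect cube (so x^3 - 1131 has no rational root). Hence [Q(α):Q] = deg(m_α) = 3.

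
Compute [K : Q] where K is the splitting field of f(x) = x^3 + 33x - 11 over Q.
[K : Q] = 6

By the rational root test, any rational root of the monic integer polynomial f(x) = x^3 + 33x - 11 must be an integer dividing the constant term -11, i.e. one of ±{1, 11}. Evaluating: f(1) = 23, f(-1) = -45, f(11) = 1683, f(-11) = -1705; none is 0, so f has no rational root and is therefore irreducible over Q (a cubic with no linear factor over a field is irreducible). For an irreducible cubic, the Galois group is A_3 or S_3 according as the discriminant disc(f) = -4a^3 - 27b^2 = -4·(33)^3 - 27·(-11)^2 = -147015 is or is not a square in Q. Here disc(f) = -147015 is not a perfect square in Q, so the Galois group of f over Q is not contained in A_3 and must be all of S_3. The splitting field has degree |S_3| = 6 over Q, so [K : Q] = 6.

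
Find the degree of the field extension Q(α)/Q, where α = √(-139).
[Q(α):Q] = 2

[Q(α):Q] equals the degree of the minimal polynomial of α. Here α^2 = -139 and x^2 + 139 is irreducible (d = -139 is squarefree, ≠ 1, hence not a square), so deg(m_α) = 2. Thus [Q(α):Q] = 2.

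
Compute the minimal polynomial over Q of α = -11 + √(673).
m_α(x) = x^2 + 22x - 552

From α + 11 = √(673), squaring gives (α + 11)^2 = 673, i.e. α^2 + 22α + 121 = 673, so α^2 + 22α - 552 = 0. The discriminant of x^2 + 22x - 552 is (22)^2 - 4·(-552) = 484 + 2208 = 2692, and 4·(673) is not a perfect square in Q since 673 is squarefree and ≠ 1. Hence x^2 + 22x - 552 is irreducible over Q and is the minimal polynomial of α.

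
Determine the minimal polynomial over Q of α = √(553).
m_α(x) = x^2 - 553

α satisfies α^2 - 553 = 0, so x^2 - 553 annihilates α. Since d = 553 is squarefree and ≠ 1, it is not a perfect square in Q, so x^2 - 553 has no rational root and is therefore irreducible over Q (a degree-2 polynomial over a field is irreducible iff it has no root). Hence m_α(x) = x^2 - 553.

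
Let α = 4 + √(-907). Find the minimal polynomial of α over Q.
m_α(x) = x^2 - 8x + 923

From α - 4 = √(-907), squaring gives (α - 4)^2 = -907, i.e. α^2 - 8α + 16 = -907, so α^2 - 8α + 923 = 0. The discriminant of x^2 - 8x + 923 is (-8)^2 - 4·(923) = 64 - 3692 = -3628, and 4·(-907) is not a perfect square in Q since -907 is squarefree and ≠ 1. Hence x^2 - 8x + 923 is irreducible over Q and is the minimal polynomial of α.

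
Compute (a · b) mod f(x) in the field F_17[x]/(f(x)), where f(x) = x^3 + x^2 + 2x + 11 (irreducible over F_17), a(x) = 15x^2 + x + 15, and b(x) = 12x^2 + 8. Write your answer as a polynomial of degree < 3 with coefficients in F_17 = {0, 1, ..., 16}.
a · b ≡ 6x^2 + 13x + 13 (mod f(x))

Multiply in F_17[x]: a(x)·b(x) = (15x^2 + x + 15)·(12x^2 + 8) = 10x^4 + 12x^3 + 11x^2 + 8x + 1. This has degree ≥ 3, so divide by f(x) over F_17: 10x^4 + 12x^3 + 11x^2 + 8x + 1 = (10x + 2)·(x^3 + x^2 + 2x + 11) + (6x^2 + 13x + 13). Hence a·b ≡ 6x^2 + 13x + 13 (mod f). (F_17[x]/(f) is a field with 17^3 = 4913 elements since f is irreducible of degree 3.)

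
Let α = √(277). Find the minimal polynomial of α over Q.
m_α(x) = x^2 - 277

α satisfies α^2 - 277 = 0, so x^2 - 277 annihilates α. Since d = 277 is squarefree and ≠ 1, it is not a perfect square in Q, so x^2 - 277 has no rational root and is therefore irreducible over Q (a degree-2 polynomial over a field is irreducible iff it has no root). Hence m_α(x) = x^2 - 277.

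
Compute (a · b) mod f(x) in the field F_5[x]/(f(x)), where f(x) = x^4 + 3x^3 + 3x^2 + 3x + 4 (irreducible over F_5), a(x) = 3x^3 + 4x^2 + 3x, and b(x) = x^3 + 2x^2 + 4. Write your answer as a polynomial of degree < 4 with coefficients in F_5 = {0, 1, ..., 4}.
a · b ≡ 4x^3 + 4x^2 + x + 4 (mod f(x))

Multiply in F_5[x]: a(x)·b(x) = (3x^3 + 4x^2 + 3x)·(x^3 + 2x^2 + 4) = 3x^6 + x^4 + 3x^3 + x^2 + 2x. This has degree ≥ 4, so divide by f(x) over F_5: 3x^6 + x^4 + 3x^3 + x^2 + 2x = (3x^2 + x + 4)·(x^4 + 3x^3 + 3x^2 + 3x + 4) + (4x^3 + 4x^2 + x + 4). Hence a·b ≡ 4x^3 + 4x^2 + x + 4 (mod f). (F_5[x]/(f) is a field with 5^4 = 625 elements since f is irreducible of degree 4.)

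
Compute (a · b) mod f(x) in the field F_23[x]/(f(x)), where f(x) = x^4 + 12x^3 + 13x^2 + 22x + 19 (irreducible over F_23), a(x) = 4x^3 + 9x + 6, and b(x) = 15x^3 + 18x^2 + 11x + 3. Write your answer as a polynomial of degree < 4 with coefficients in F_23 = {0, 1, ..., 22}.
a · b ≡ 20x^3 + 19x^2 + 7x + 14 (mod f(x))

Multiply in F_23[x]: a(x)·b(x) = (4x^3 + 9x + 6)·(15x^3 + 18x^2 + 11x + 3) = 14x^6 + 3x^5 + 18x^4 + 11x^3 + x + 18. This has degree ≥ 4, so divide by f(x) over F_23: 14x^6 + 3x^5 + 18x^4 + 11x^3 + x + 18 = (14x^2 + 19x + 22)·(x^4 + 12x^3 + 13x^2 + 22x + 19) + (20x^3 + 19x^2 + 7x + 14). Hence a·b ≡ 20x^3 + 19x^2 + 7x + 14 (mod f). (F_23[x]/(f) is a field with 23^4 = 279841 elements since f is irreducible of degree 4.)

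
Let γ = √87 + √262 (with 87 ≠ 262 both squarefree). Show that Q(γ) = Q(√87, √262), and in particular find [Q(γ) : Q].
[Q(γ) : Q] = 4 (equivalently, Q(γ) = Q(√87, √262))

Obviously Q(γ) ⊆ Q(√87, √262), and [Q(√87, √262):Q] = 4 (since 87, 262 are distinct squarefree integers > 1 with 22794 not a perfect square). To show equality we compute the minimal polynomial of γ. From γ = √87 + √262: γ^2 = 87 + 2√(22794) + 262 = 349 + 2√(22794), so γ^2 - 349 = 2√(22794); squaring, (γ^2 - 349)^2 = 4·22794, i.e. γ^4 - 698γ^2 + 121801 - 91176 = 0, i.e. γ^4 - 698γ^2 + 30625 = 0. So γ is a root of x^4 - 698x^2 + 30625. This polynomial is irreducible over Q: it has no rational root (each ±√87 ± √262 is irrational), and any factorization into two quadratics over Q would force √(22794) ∈ Q (pairing opposite roots) or √87, √262 ∈ Q (other pairings), all impossible. Hence [Q(γ):Q] = 4 = [Q(√87, √262):Q], so Q(γ) = Q(√87, √262).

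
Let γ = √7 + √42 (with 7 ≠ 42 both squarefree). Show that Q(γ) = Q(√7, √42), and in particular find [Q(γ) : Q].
[Q(γ) : Q] = 4 (equivalently, Q(γ) = Q(√7, √42))

Obviously Q(γ) ⊆ Q(√7, √42), and [Q(√7, √42):Q] = 4 (since 7, 42 are distinct squarefree integers > 1 with 294 not a perfect square). To show equality we compute the minimal polynomial of γ. From γ = √7 + √42: γ^2 = 7 + 2√(294) + 42 = 49 + 2√(294), so γ^2 - 49 = 2√(294); squaring, (γ^2 - 49)^2 = 4·294, i.e. γ^4 - 98γ^2 + 2401 - 1176 = 0, i.e. γ^4 - 98γ^2 + 1225 = 0. So γ is a root of x^4 - 98x^2 + 1225. This polynomial is irreducible over Q: it has no rational root (each ±√7 ± √42 is irrational), and any factorization into two quadratics over Q would force √(294) ∈ Q (pairing opposite roots) or √7, √42 ∈ Q (other pairings), all impossible. Hence [Q(γ):Q] = 4 = [Q(√7, √42):Q], so Q(γ) = Q(√7, √42).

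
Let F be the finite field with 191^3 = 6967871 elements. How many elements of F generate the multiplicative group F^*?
There are φ(6967870) = 2021760 primitive elements

F_q^* is cyclic of order q - 1 = 6967870. A cyclic group of order m has exactly φ(m) generators. Here m = 6967870 = 2 · 5 · 7 · 13^2 · 19 · 31, so the number of primitive elements is φ(6967870) = 2021760.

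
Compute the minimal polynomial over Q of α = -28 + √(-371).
m_α(x) = x^2 + 56x + 1155

From α + 28 = √(-371), squaring gives (α + 28)^2 = -371, i.e. α^2 + 56α + 784 = -371, so α^2 + 56α + 1155 = 0. The discriminant of x^2 + 56x + 1155 is (56)^2 - 4·(1155) = 3136 - 4620 = -1484, and 4·(-371) is not a perfect square in Q since -371 is squarefree and ≠ 1. Hence x^2 + 56x + 1155 is irreducible over Q and is the minimal polynomial of α.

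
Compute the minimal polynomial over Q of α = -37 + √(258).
m_α(x) = x^2 + 74x + 1111

From α + 37 = √(258), squaring gives (α + 37)^2 = 258, i.e. α^2 + 74α + 1369 = 258, so α^2 + 74α + 1111 = 0. The discriminant of x^2 + 74x + 1111 is (74)^2 - 4·(1111) = 5476 - 4444 = 1032, and 4·(258) is not a perfect square in Q since 258 is squarefree and ≠ 1. Hence x^2 + 74x + 1111 is irreducible over Q and is the minimal polynomial of α.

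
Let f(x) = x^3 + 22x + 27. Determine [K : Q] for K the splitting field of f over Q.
[K : Q] = 6

By the rational root test, any rational root of the monic integer polynomial f(x) = x^3 + 22x + 27 must be an integer dividing the constant term 27, i.e. one of ±{1, 3, 9, 27}. Evaluating: f(1) = 50, f(-1) = 4, f(3) = 120, f(-3) = -66, f(9) = 954, f(-9) = -900, f(27) = 20304, f(-27) = -20250; none is 0, so f has no rational root and is therefore irreducible over Q (a cubic with no linear factor over a field is irreducible). For an irreducible cubic, the Galois group is A_3 or S_3 according as the discriminant disc(f) = -4a^3 - 27b^2 = -4·(22)^3 - 27·(27)^2 = -62275 is or is not a square in Q. Here disc(f) = -62275 is not a perfect square in Q, so the Galois group of f over Q is not contained in A_3 and must be all of S_3. The splitting field has degree |S_3| = 6 over Q, so [K : Q] = 6.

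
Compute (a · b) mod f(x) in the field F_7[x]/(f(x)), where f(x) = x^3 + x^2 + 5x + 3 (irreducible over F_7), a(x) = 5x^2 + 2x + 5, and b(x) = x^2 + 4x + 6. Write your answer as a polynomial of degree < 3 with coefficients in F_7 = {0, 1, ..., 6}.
a · b ≡ x^2 + 2x (mod f(x))

Multiply in F_7[x]: a(x)·b(x) = (5x^2 + 2x + 5)·(x^2 + 4x + 6) = 5x^4 + x^3 + x^2 + 4x + 2. This has degree ≥ 3, so divide by f(x) over F_7: 5x^4 + x^3 + x^2 + 4x + 2 = (5x + 3)·(x^3 + x^2 + 5x + 3) + (x^2 + 2x). Hence a·b ≡ x^2 + 2x (mod f). (F_7[x]/(f) is a field with 7^3 = 343 elements since f is irreducible of degree 3.)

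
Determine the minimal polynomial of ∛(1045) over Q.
m_α(x) = x^3 - 1045

α satisfies α^3 = 1045, so x^3 - 1045 annihilates α. By the rational root test, a rational root p/q (in lowest terms) of x^3 - 1045 would satisfy p^3 = 1045 q^3, forcing q = 1 and p^3 = 1045; but 1045 is not a perfect cube, contradiction. A monic cubic over Q with no rational root is irreducible (any nontrivial factorization would include a linear factor). Hence x^3 - 1045 is the minimal polynomial of α, and in particular [Q(α):Q] = 3.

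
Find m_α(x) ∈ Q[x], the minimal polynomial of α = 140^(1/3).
m_α(x) = x^3 - 140

α satisfies α^3 = 140, so x^3 - 140 annihilates α. By the rational root test, a rational root p/q (in lowest terms) of x^3 - 140 would satisfy p^3 = 140 q^3, forcing q = 1 and p^3 = 140; but 140 is not a perfect cube, contradiction. A monic cubic over Q with no rational root is irreducible (any nontrivial factorization would include a linear factor). Hence x^3 - 140 is the minimal polynomial of α, and in particular [Q(α):Q] = 3.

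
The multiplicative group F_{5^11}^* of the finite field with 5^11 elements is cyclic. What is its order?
|F_{5^11}^*| = 48828124

F_{5^11} has 5^11 = 48828125 elements; its multiplicative group consists of all nonzero elements, so |F_{5^11}^*| = 48828125 - 1 = 48828124. (It is cyclic since any finite subgroup of the multiplicative group of a field is cyclic.)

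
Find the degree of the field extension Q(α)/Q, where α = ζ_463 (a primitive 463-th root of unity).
[Q(α):Q] = 462

The minimal polynomial of ζ_463 over Q is the 463-th cyclotomic polynomial Φ_463(x), which is irreducible over Q and has degree φ(463) = 462. Hence [Q(α):Q] = φ(463) = 462.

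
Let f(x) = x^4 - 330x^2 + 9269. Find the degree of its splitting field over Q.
[K : Q] = 4

Solving the quadratic in x^2: x^2 = (330 ± √(330^2 - 4·9269))/2 = (330 ± √71824)/2 = (330 ± 268)/2, giving x^2 = 299 or x^2 = 31. So f(x) = (x^2 - 299)(x^2 - 31) and the roots of f are ±√299, ±√31. Hence the splitting field is K = Q(√299, √31). Since 299 and 31 are distinct squarefree integers > 1, their product 9269 is not a perfect square, so √31 ∉ Q(√299). By the tower law [K:Q] = [Q(√299,√31):Q(√299)] · [Q(√299):Q] = 2 · 2 = 4.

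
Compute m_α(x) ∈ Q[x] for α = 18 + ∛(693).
m_α(x) = x^3 - 54x^2 + 972x - 6525

Set β = α - 18 = ∛(693), so β^3 = 693. Then (α - 18)^3 - 693 = 0, i.e. α is a root of g(x) = (x - 18)^3 - 693 = x^3 - 54x^2 + 972x - 6525. Since g(x) = h(x - 18) where h(x) = x^3 - 693, and h is irreducible over Q (because 693 is not a perfect cube, so h has no rational root, and a monic cubic with no rational root is irreducible), g is also irreducible (irreducibility is preserved under the substitution x → x - 18). Hence m_α(x) = x^3 - 54x^2 + 972x - 6525.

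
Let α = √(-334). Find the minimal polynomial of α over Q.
m_α(x) = x^2 + 334

α satisfies α^2 + 334 = 0, so x^2 + 334 annihilates α. Since d = -334 is squarefree and ≠ 1, it is not a perfect square in Q, so x^2 + 334 has no rational root and is therefore irreducible over Q (a degree-2 polynomial over a field is irreducible iff it has no root). Hence m_α(x) = x^2 + 334.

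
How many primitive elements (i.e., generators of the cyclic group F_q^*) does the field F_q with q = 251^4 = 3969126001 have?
There are φ(3969126000) = 846028800 primitive elements

F_q^* is cyclic of order q - 1 = 3969126000. A cyclic group of order m has exactly φ(m) generators. Here m = 3969126000 = 2^4 · 3^2 · 5^3 · 7 · 17^2 · 109, so the number of primitive elements is φ(3969126000) = 846028800.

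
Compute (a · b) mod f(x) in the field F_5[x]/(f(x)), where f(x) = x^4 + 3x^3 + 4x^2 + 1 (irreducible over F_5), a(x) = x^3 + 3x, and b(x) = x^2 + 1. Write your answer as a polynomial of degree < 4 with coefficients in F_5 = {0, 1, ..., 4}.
a · b ≡ 4x^3 + 2x^2 + 2x + 3 (mod f(x))

Multiply in F_5[x]: a(x)·b(x) = (x^3 + 3x)·(x^2 + 1) = x^5 + 4x^3 + 3x. This has degree ≥ 4, so divide by f(x) over F_5: x^5 + 4x^3 + 3x = (x + 2)·(x^4 + 3x^3 + 4x^2 + 1) + (4x^3 + 2x^2 + 2x + 3). Hence a·b ≡ 4x^3 + 2x^2 + 2x + 3 (mod f). (F_5[x]/(f) is a field with 5^4 = 625 elements since f is irreducible of degree 4.)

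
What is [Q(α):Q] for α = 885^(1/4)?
[Q(α):Q] = 4

α is a root of x^4 - 885. By Eisenstein's criterion at the prime p = 3 (which divides the constant term 885 but p^2 = 9 does not, since 885 is squarefree), x^4 - 885 is irreducible over Q. Hence [Q(α):Q] = 4.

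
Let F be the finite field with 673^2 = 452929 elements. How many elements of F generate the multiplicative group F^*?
There are φ(452928) = 129024 primitive elements

F_q^* is cyclic of order q - 1 = 452928. A cyclic group of order m has exactly φ(m) generators. Here m = 452928 = 2^6 · 3 · 7 · 337, so the number of primitive elements is φ(452928) = 129024.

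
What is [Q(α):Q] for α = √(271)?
[Q(α):Q] = 2

[Q(α):Q] equals the degree of the minimal polynomial of α. Here α^2 = 271 and x^2 - 271 is irreducible (d = 271 is squarefree, ≠ 1, hence not a square), so deg(m_α) = 2. Thus [Q(α):Q] = 2.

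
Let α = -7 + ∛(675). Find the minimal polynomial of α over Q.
m_α(x) = x^3 + 21x^2 + 147x - 332

Set β = α + 7 = ∛(675), so β^3 = 675. Then (α + 7)^3 - 675 = 0, i.e. α is a root of g(x) = (x + 7)^3 - 675 = x^3 + 21x^2 + 147x - 332. Since g(x) = h(x + 7) where h(x) = x^3 - 675, and h is irreducible over Q (because 675 is not a perfect cube, so h has no rational root, and a monic cubic with no rational root is irreducible), g is also irreducible (irreducibility is preserved under the substitution x → x + 7). Hence m_α(x) = x^3 + 21x^2 + 147x - 332.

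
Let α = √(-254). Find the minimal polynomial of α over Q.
m_α(x) = x^2 + 254

α satisfies α^2 + 254 = 0, so x^2 + 254 annihilates α. Since d = -254 is squarefree and ≠ 1, it is not a perfect square in Q, so x^2 + 254 has no rational root and is therefore irreducible over Q (a degree-2 polynomial over a field is irreducible iff it has no root). Hence m_α(x) = x^2 + 254.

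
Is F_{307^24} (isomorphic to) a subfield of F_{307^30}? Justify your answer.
No: F_{307^24} is not a subfield of F_{307^30}

F_{p^m} embeds in F_{p^n} iff m | n. Here 24 ∤ 30 (since 30 = 1·24 + 6 with remainder 6 ≠ 0), so F_{307^24} is not a subfield of F_{307^30}. Equivalently: if it were, the tower law would give 24 = [F_{307^24}:F_307] dividing [F_{307^30}:F_307] = 30, contradiction.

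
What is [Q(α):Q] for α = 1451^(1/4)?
[Q(α):Q] = 4

α is a root of x^4 - 1451. By Eisenstein's criterion at the prime p = 1451 (which divides the constant term 1451 but p^2 = 2105401 does not, since 1451 is squarefree), x^4 - 1451 is irreducible over Q. Hence [Q(α):Q] = 4.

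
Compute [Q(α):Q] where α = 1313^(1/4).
[Q(α):Q] = 4

α is a root of x^4 - 1313. By Eisenstein's criterion at the prime p = 13 (which divides the constant term 1313 but p^2 = 169 does not, since 1313 is squarefree), x^4 - 1313 is irreducible over Q. Hence [Q(α):Q] = 4.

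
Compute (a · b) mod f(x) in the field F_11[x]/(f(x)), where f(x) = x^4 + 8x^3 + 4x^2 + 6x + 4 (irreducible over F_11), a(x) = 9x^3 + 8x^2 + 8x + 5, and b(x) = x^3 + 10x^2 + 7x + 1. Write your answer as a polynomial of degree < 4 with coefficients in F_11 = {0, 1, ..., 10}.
a · b ≡ 10x^3 + 8x^2 + 2x + 3 (mod f(x))

Multiply in F_11[x]: a(x)·b(x) = (9x^3 + 8x^2 + 8x + 5)·(x^3 + 10x^2 + 7x + 1) = 9x^6 + 10x^5 + 8x^4 + 7x^3 + 4x^2 + 10x + 5. This has degree ≥ 4, so divide by f(x) over F_11: 9x^6 + 10x^5 + 8x^4 + 7x^3 + 4x^2 + 10x + 5 = (9x^2 + 4x + 6)·(x^4 + 8x^3 + 4x^2 + 6x + 4) + (10x^3 + 8x^2 + 2x + 3). Hence a·b ≡ 10x^3 + 8x^2 + 2x + 3 (mod f). (F_11[x]/(f) is a field with 11^4 = 14641 elements since f is irreducible of degree 4.)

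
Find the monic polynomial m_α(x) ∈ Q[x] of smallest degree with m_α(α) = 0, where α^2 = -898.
m_α(x) = x^2 + 898

α satisfies α^2 + 898 = 0, so x^2 + 898 annihilates α. Since d = -898 is squarefree and ≠ 1, it is not a perfect square in Q, so x^2 + 898 has no rational root and is therefore irreducible over Q (a degree-2 polynomial over a field is irreducible iff it has no root). Hence m_α(x) = x^2 + 898.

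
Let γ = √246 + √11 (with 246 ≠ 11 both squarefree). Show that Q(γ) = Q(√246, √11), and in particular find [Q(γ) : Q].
[Q(γ) : Q] = 4 (equivalently, Q(γ) = Q(√246, √11))

Obviously Q(γ) ⊆ Q(√246, √11), and [Q(√246, √11):Q] = 4 (since 246, 11 are distinct squarefree integers > 1 with 2706 not a perfect square). To show equality we compute the minimal polynomial of γ. From γ = √246 + √11: γ^2 = 246 + 2√(2706) + 11 = 257 + 2√(2706), so γ^2 - 257 = 2√(2706); squaring, (γ^2 - 257)^2 = 4·2706, i.e. γ^4 - 514γ^2 + 66049 - 10824 = 0, i.e. γ^4 - 514γ^2 + 55225 = 0. So γ is a root of x^4 - 514x^2 + 55225. This polynomial is irreducible over Q: it has no rational root (each ±√246 ± √11 is irrational), and any factorization into two quadratics over Q would force √(2706) ∈ Q (pairing opposite roots) or √246, √11 ∈ Q (other pairings), all impossible. Hence [Q(γ):Q] = 4 = [Q(√246, √11):Q], so Q(γ) = Q(√246, √11).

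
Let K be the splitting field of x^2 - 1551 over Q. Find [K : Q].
[K : Q] = 2

f(x) = x^2 - 1551 factors as (x - √1551)(x + √1551). The splitting field is K = Q(√1551). Since 1551 is squarefree and > 1, it is not a perfect square, so x^2 - 1551 is irreducible over Q and [Q(√1551) : Q] = 2. Hence [K : Q] = 2.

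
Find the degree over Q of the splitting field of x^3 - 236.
[K : Q] = 6

The roots of x^3 - 236 are ∛236, ω∛236, ω^2∛236 where ω = e^(2πi/3) is a primitive cube root of unity, so K = Q(∛236, ω). Now [Q(∛236):Q] = 3 (since 236 is not a perfect cube, x^3 - 236 is irreducible) and [Q(ω):Q] = 2. Both 2 and 3 divide [K:Q], and [K:Q] ≤ 3·2 = 6, so [K:Q] = 6. (Equivalently: Q(∛236) ⊂ R but ω ∉ R, so [K : Q(∛236)] = 2.)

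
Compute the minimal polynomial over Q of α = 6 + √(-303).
m_α(x) = x^2 - 12x + 339

From α - 6 = √(-303), squaring gives (α - 6)^2 = -303, i.e. α^2 - 12α + 36 = -303, so α^2 - 12α + 339 = 0. The discriminant of x^2 - 12x + 339 is (-12)^2 - 4·(339) = 144 - 1356 = -1212, and 4·(-303) is not a perfect square in Q since -303 is squarefree and ≠ 1. Hence x^2 - 12x + 339 is irreducible over Q and is the minimal polynomial of α.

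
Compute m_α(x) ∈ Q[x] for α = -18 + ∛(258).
m_α(x) = x^3 + 54x^2 + 972x + 5574

Set β = α + 18 = ∛(258), so β^3 = 258. Then (α + 18)^3 - 258 = 0, i.e. α is a root of g(x) = (x + 18)^3 - 258 = x^3 + 54x^2 + 972x + 5574. Since g(x) = h(x + 18) where h(x) = x^3 - 258, and h is irreducible over Q (because 258 is not a perfect cube, so h has no rational root, and a monic cubic with no rational root is irreducible), g is also irreducible (irreducibility is preserved under the substitution x → x + 18). Hence m_α(x) = x^3 + 54x^2 + 972x + 5574.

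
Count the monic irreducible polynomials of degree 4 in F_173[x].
There are 223928778 monic irreducible polynomials of degree 4 over F_173

Each element of F_{173^4} that lies in no proper subfield is a root of exactly one monic irreducible of degree 4 over F_173, and each such polynomial has 4 distinct roots in F_{173^4}. By Möbius inversion the count is N_173(4) = (1/4) Σ_{d|4} μ(4/d) · 173^d = (1/4)(μ(4)·173^1 + μ(2)·173^2 + μ(1)·173^4) = 895715112/4 = 223928778.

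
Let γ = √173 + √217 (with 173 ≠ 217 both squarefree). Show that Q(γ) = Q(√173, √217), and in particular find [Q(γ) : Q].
[Q(γ) : Q] = 4 (equivalently, Q(γ) = Q(√173, √217))

Obviously Q(γ) ⊆ Q(√173, √217), and [Q(√173, √217):Q] = 4 (since 173, 217 are distinct squarefree integers > 1 with 37541 not a perfect square). To show equality we compute the minimal polynomial of γ. From γ = √173 + √217: γ^2 = 173 + 2√(37541) + 217 = 390 + 2√(37541), so γ^2 - 390 = 2√(37541); squaring, (γ^2 - 390)^2 = 4·37541, i.e. γ^4 - 780γ^2 + 152100 - 150164 = 0, i.e. γ^4 - 780γ^2 + 1936 = 0. So γ is a root of x^4 - 780x^2 + 1936. This polynomial is irreducible over Q: it has no rational root (each ±√173 ± √217 is irrational), and any factorization into two quadratics over Q would force √(37541) ∈ Q (pairing opposite roots) or √173, √217 ∈ Q (other pairings), all impossible. Hence [Q(γ):Q] = 4 = [Q(√173, √217):Q], so Q(γ) = Q(√173, √217).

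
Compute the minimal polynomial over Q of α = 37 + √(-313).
m_α(x) = x^2 - 74x + 1682

From α - 37 = √(-313), squaring gives (α - 37)^2 = -313, i.e. α^2 - 74α + 1369 = -313, so α^2 - 74α + 1682 = 0. The discriminant of x^2 - 74x + 1682 is (-74)^2 - 4·(1682) = 5476 - 6728 = -1252, and 4·(-313) is not a perfect square in Q since -313 is squarefree and ≠ 1. Hence x^2 - 74x + 1682 is irreducible over Q and is the minimal polynomial of α.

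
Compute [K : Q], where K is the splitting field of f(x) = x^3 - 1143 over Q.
[K : Q] = 6

The roots of x^3 - 1143 are ∛1143, ω∛1143, ω^2∛1143 where ω = e^(2πi/3) is a primitive cube root of unity, so K = Q(∛1143, ω). Now [Q(∛1143):Q] = 3 (since 1143 is not a perfect cube, x^3 - 1143 is irreducible) and [Q(ω):Q] = 2. Both 2 and 3 divide [K:Q], and [K:Q] ≤ 3·2 = 6, so [K:Q] = 6. (Equivalently: Q(∛1143) ⊂ R but ω ∉ R, so [K : Q(∛1143)] = 2.)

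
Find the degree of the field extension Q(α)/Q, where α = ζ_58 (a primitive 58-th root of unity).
[Q(α):Q] = 28

The minimal polynomial of ζ_58 over Q is the 58-th cyclotomic polynomial Φ_58(x), which is irreducible over Q and has degree φ(58) = 28. Hence [Q(α):Q] = φ(58) = 28.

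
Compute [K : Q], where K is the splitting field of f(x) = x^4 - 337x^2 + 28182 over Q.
[K : Q] = 4

Solving the quadratic in x^2: x^2 = (337 ± √(337^2 - 4·28182))/2 = (337 ± √841)/2 = (337 ± 29)/2, giving x^2 = 183 or x^2 = 154. So f(x) = (x^2 - 183)(x^2 - 154) and the roots of f are ±√183, ±√154. Hence the splitting field is K = Q(√183, √154). Since 183 and 154 are distinct squarefree integers > 1, their product 28182 is not a perfect square, so √154 ∉ Q(√183). By the tower law [K:Q] = [Q(√183,√154):Q(√183)] · [Q(√183):Q] = 2 · 2 = 4.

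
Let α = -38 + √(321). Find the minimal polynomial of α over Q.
m_α(x) = x^2 + 76x + 1123

From α + 38 = √(321), squaring gives (α + 38)^2 = 321, i.e. α^2 + 76α + 1444 = 321, so α^2 + 76α + 1123 = 0. The discriminant of x^2 + 76x + 1123 is (76)^2 - 4·(1123) = 5776 - 4492 = 1284, and 4·(321) is not a perfect square in Q since 321 is squarefree and ≠ 1. Hence x^2 + 76x + 1123 is irreducible over Q and is the minimal polynomial of α.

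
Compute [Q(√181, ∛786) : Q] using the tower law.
[Q(√181, ∛786) : Q] = 6

Let L = Q(√181, ∛786). Since Q(√181) ⊂ L and [Q(√181):Q] = 2, the tower law gives 2 | [L:Q]. Likewise Q(∛786) ⊂ L with [Q(∛786):Q] = 3 (because 786 is not a perfect cube), so 3 | [L:Q]. As gcd(2,3) = 1, [L:Q] is divisible by 6. Conversely L is generated over Q by √181 and ∛786, so [L:Q] ≤ 2·3 = 6. Therefore [Q(√181, ∛786) : Q] = 6.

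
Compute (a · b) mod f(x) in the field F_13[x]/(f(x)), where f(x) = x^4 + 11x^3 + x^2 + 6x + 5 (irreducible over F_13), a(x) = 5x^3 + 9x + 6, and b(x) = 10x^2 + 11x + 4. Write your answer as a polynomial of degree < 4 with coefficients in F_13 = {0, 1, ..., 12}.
a · b ≡ 6x^3 + 3x^2 + x + 3 (mod f(x))

Multiply in F_13[x]: a(x)·b(x) = (5x^3 + 9x + 6)·(10x^2 + 11x + 4) = 11x^5 + 3x^4 + 6x^3 + 3x^2 + 11x + 11. This has degree ≥ 4, so divide by f(x) over F_13: 11x^5 + 3x^4 + 6x^3 + 3x^2 + 11x + 11 = (11x + 12)·(x^4 + 11x^3 + x^2 + 6x + 5) + (6x^3 + 3x^2 + x + 3). Hence a·b ≡ 6x^3 + 3x^2 + x + 3 (mod f). (F_13[x]/(f) is a field with 13^4 = 28561 elements since f is irreducible of degree 4.)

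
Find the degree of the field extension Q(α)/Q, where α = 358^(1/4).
[Q(α):Q] = 4

α is a root of x^4 - 358. By Eisenstein's criterion at the prime p = 2 (which divides the constant term 358 but p^2 = 4 does not, since 358 is squarefree), x^4 - 358 is irreducible over Q. Hence [Q(α):Q] = 4.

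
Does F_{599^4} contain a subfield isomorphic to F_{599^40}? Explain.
No: F_{599^40} is not a subfield of F_{599^4}

F_{p^m} embeds in F_{p^n} iff m | n. Here 40 ∤ 4 (since 4 = 0·40 + 4 with remainder 4 ≠ 0), so F_{599^40} is not a subfield of F_{599^4}. Equivalently: if it were, the tower law would give 40 = [F_{599^40}:F_599] dividing [F_{599^4}:F_599] = 4, contradiction.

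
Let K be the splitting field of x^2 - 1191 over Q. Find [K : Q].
[K : Q] = 2

f(x) = x^2 - 1191 factors as (x - √1191)(x + √1191). The splitting field is K = Q(√1191). Since 1191 is squarefree and > 1, it is not a perfect square, so x^2 - 1191 is irreducible over Q and [Q(√1191) : Q] = 2. Hence [K : Q] = 2.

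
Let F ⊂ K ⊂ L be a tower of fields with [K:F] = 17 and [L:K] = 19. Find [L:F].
[L:F] = 323

The tower law says that for any tower of field extensions F ⊂ K ⊂ L with finite degrees, [L:F] = [L:K] · [K:F]. Here this gives [L:F] = 19 · 17 = 323.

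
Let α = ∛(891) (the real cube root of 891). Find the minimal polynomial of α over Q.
m_α(x) = x^3 - 891

α satisfies α^3 = 891, so x^3 - 891 annihilates α. By the rational root test, a rational root p/q (in lowest terms) of x^3 - 891 would satisfy p^3 = 891 q^3, forcing q = 1 and p^3 = 891; but 891 is not a perfect cube, contradiction. A monic cubic over Q with no rational root is irreducible (any nontrivial factorization would include a linear factor). Hence x^3 - 891 is the minimal polynomial of α, and in particular [Q(α):Q] = 3.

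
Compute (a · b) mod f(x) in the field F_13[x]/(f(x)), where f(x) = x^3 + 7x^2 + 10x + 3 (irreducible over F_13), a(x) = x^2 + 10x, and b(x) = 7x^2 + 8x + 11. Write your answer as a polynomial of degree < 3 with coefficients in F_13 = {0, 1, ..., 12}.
a · b ≡ 7x + 4 (mod f(x))

Multiply in F_13[x]: a(x)·b(x) = (x^2 + 10x)·(7x^2 + 8x + 11) = 7x^4 + 6x. This has degree ≥ 3, so divide by f(x) over F_13: 7x^4 + 6x = (7x + 3)·(x^3 + 7x^2 + 10x + 3) + (7x + 4). Hence a·b ≡ 7x + 4 (mod f). (F_13[x]/(f) is a field with 13^3 = 2197 elements since f is irreducible of degree 3.)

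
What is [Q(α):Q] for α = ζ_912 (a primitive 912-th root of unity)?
[Q(α):Q] = 288

The minimal polynomial of ζ_912 over Q is the 912-th cyclotomic polynomial Φ_912(x), which is irreducible over Q and has degree φ(912) = 288. Hence [Q(α):Q] = φ(912) = 288.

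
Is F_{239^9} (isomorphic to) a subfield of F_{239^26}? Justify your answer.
No: F_{239^9} is not a subfield of F_{239^26}

F_{p^m} embeds in F_{p^n} iff m | n. Here 9 ∤ 26 (since 26 = 2·9 + 8 with remainder 8 ≠ 0), so F_{239^9} is not a subfield of F_{239^26}. Equivalently: if it were, the tower law would give 9 = [F_{239^9}:F_239] dividing [F_{239^26}:F_239] = 26, contradiction.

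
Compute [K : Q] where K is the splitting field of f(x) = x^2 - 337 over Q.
[K : Q] = 2

f(x) = x^2 - 337 factors as (x - √337)(x + √337). The splitting field is K = Q(√337). Since 337 is squarefree and > 1, it is not a perfect square, so x^2 - 337 is irreducible over Q and [Q(√337) : Q] = 2. Hence [K : Q] = 2.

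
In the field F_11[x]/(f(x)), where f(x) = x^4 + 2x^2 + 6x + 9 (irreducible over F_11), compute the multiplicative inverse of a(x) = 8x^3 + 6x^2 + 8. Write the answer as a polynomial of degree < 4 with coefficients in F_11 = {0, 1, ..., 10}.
a(x)^(-1) ≡ 3x^3 + 3x^2 + 9 (mod f(x))

Since f is irreducible over F_11, F_11[x]/(f) is a field and a(x) ≠ 0 has an inverse. Apply the extended Euclidean algorithm to f(x) and a(x) in F_11[x]: f(x) = (7x + 3)·a(x) + (6x^2 + 5x + 7);  a(x) = (5x + 6)·(6x^2 + 5x + 7) + (x + 10);  (6x^2 + 5x + 7) = (6x)·(x + 10) + (7). The last nonzero remainder is the constant 7 = gcd(f, a) in F_11. Back-substituting through the division chain expresses 7 = s(x)·a(x) + t(x)·f(x) with s(x) ≡ 10x^3 + 10x^2 + 8 (mod f), so (10x^3 + 10x^2 + 8)·a(x) ≡ 7 (mod f). Multiplying by 7^(-1) ≡ 8 in F_11 gives a(x)^(-1) ≡ 8·(10x^3 + 10x^2 + 8) ≡ 3x^3 + 3x^2 + 9 (mod f). Check: (8x^3 + 6x^2 + 8)·(3x^3 + 3x^2 + 9) = 2x^6 + 9x^5 + 7x^4 + 8x^3 + x^2 + 6 ≡ 1 (mod x^4 + 2x^2 + 6x + 9).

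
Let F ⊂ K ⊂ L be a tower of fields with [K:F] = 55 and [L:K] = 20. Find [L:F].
[L:F] = 1100

The tower law says that for any tower of field extensions F ⊂ K ⊂ L with finite degrees, [L:F] = [L:K] · [K:F]. Here this gives [L:F] = 20 · 55 = 1100.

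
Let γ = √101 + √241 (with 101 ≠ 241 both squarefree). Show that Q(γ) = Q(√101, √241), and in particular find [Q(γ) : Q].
[Q(γ) : Q] = 4 (equivalently, Q(γ) = Q(√101, √241))

Obviously Q(γ) ⊆ Q(√101, √241), and [Q(√101, √241):Q] = 4 (since 101, 241 are distinct squarefree integers > 1 with 24341 not a perfect square). To show equality we compute the minimal polynomial of γ. From γ = √101 + √241: γ^2 = 101 + 2√(24341) + 241 = 342 + 2√(24341), so γ^2 - 342 = 2√(24341); squaring, (γ^2 - 342)^2 = 4·24341, i.e. γ^4 - 684γ^2 + 116964 - 97364 = 0, i.e. γ^4 - 684γ^2 + 19600 = 0. So γ is a root of x^4 - 684x^2 + 19600. This polynomial is irreducible over Q: it has no rational root (each ±√101 ± √241 is irrational), and any factorization into two quadratics over Q would force √(24341) ∈ Q (pairing opposite roots) or √101, √241 ∈ Q (other pairings), all impossible. Hence [Q(γ):Q] = 4 = [Q(√101, √241):Q], so Q(γ) = Q(√101, √241).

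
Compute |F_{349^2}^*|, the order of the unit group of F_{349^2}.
|F_{349^2}^*| = 121800

F_{349^2} has 349^2 = 121801 elements; its multiplicative group consists of all nonzero elements, so |F_{349^2}^*| = 121801 - 1 = 121800. (It is cyclic since any finite subgroup of the multiplicative group of a field is cyclic.)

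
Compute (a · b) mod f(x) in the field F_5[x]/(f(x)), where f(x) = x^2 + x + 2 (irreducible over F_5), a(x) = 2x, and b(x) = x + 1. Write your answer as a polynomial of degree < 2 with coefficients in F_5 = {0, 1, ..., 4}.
a · b ≡ 1 (mod f(x))

Multiply in F_5[x]: a(x)·b(x) = (2x)·(x + 1) = 2x^2 + 2x. This has degree ≥ 2, so divide by f(x) over F_5: 2x^2 + 2x = (2)·(x^2 + x + 2) + (1). Hence a·b ≡ 1 (mod f). (F_5[x]/(f) is a field with 5^2 = 25 elements since f is irreducible of degree 2.)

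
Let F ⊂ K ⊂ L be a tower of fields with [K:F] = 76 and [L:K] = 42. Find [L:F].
[L:F] = 3192

The tower law says that for any tower of field extensions F ⊂ K ⊂ L with finite degrees, [L:F] = [L:K] · [K:F]. Here this gives [L:F] = 42 · 76 = 3192.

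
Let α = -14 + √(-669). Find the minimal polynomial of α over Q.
m_α(x) = x^2 + 28x + 865

From α + 14 = √(-669), squaring gives (α + 14)^2 = -669, i.e. α^2 + 28α + 196 = -669, so α^2 + 28α + 865 = 0. The discriminant of x^2 + 28x + 865 is (28)^2 - 4·(865) = 784 - 3460 = -2676, and 4·(-669) is not a perfect square in Q since -669 is squarefree and ≠ 1. Hence x^2 + 28x + 865 is irreducible over Q and is the minimal polynomial of α.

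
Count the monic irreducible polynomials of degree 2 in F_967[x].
There are 467061 monic irreducible polynomials of degree 2 over F_967

Each element of F_{967^2} that lies in no proper subfield is a root of exactly one monic irreducible of degree 2 over F_967, and each such polynomial has 2 distinct roots in F_{967^2}. By Möbius inversion the count is N_967(2) = (1/2) Σ_{d|2} μ(2/d) · 967^d = (1/2)(μ(2)·967^1 + μ(1)·967^2) = 934122/2 = 467061.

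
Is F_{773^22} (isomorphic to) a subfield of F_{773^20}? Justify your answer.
No: F_{773^22} is not a subfield of F_{773^20}

F_{p^m} embeds in F_{p^n} iff m | n. Here 22 ∤ 20 (since 20 = 0·22 + 20 with remainder 20 ≠ 0), so F_{773^22} is not a subfield of F_{773^20}. Equivalently: if it were, the tower law would give 22 = [F_{773^22}:F_773] dividing [F_{773^20}:F_773] = 20, contradiction.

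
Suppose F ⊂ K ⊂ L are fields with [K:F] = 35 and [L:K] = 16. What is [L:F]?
[L:F] = 560

The tower law says that for any tower of field extensions F ⊂ K ⊂ L with finite degrees, [L:F] = [L:K] · [K:F]. Here this gives [L:F] = 16 · 35 = 560.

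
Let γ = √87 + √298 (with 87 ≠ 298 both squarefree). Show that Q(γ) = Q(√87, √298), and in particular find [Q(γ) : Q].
[Q(γ) : Q] = 4 (equivalently, Q(γ) = Q(√87, √298))

Obviously Q(γ) ⊆ Q(√87, √298), and [Q(√87, √298):Q] = 4 (since 87, 298 are distinct squarefree integers > 1 with 25926 not a perfect square). To show equality we compute the minimal polynomial of γ. From γ = √87 + √298: γ^2 = 87 + 2√(25926) + 298 = 385 + 2√(25926), so γ^2 - 385 = 2√(25926); squaring, (γ^2 - 385)^2 = 4·25926, i.e. γ^4 - 770γ^2 + 148225 - 103704 = 0, i.e. γ^4 - 770γ^2 + 44521 = 0. So γ is a root of x^4 - 770x^2 + 44521. This polynomial is irreducible over Q: it has no rational root (each ±√87 ± √298 is irrational), and any factorization into two quadratics over Q would force √(25926) ∈ Q (pairing opposite roots) or √87, √298 ∈ Q (other pairings), all impossible. Hence [Q(γ):Q] = 4 = [Q(√87, √298):Q], so Q(γ) = Q(√87, √298).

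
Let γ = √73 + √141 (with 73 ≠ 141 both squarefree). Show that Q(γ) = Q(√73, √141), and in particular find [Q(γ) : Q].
[Q(γ) : Q] = 4 (equivalently, Q(γ) = Q(√73, √141))

Obviously Q(γ) ⊆ Q(√73, √141), and [Q(√73, √141):Q] = 4 (since 73, 141 are distinct squarefree integers > 1 with 10293 not a perfect square). To show equality we compute the minimal polynomial of γ. From γ = √73 + √141: γ^2 = 73 + 2√(10293) + 141 = 214 + 2√(10293), so γ^2 - 214 = 2√(10293); squaring, (γ^2 - 214)^2 = 4·10293, i.e. γ^4 - 428γ^2 + 45796 - 41172 = 0, i.e. γ^4 - 428γ^2 + 4624 = 0. So γ is a root of x^4 - 428x^2 + 4624. This polynomial is irreducible over Q: it has no rational root (each ±√73 ± √141 is irrational), and any factorization into two quadratics over Q would force √(10293) ∈ Q (pairing opposite roots) or √73, √141 ∈ Q (other pairings), all impossible. Hence [Q(γ):Q] = 4 = [Q(√73, √141):Q], so Q(γ) = Q(√73, √141).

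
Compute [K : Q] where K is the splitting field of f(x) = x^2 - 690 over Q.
[K : Q] = 2

f(x) = x^2 - 690 factors as (x - √690)(x + √690). The splitting field is K = Q(√690). Since 690 is squarefree and > 1, it is not a perfect square, so x^2 - 690 is irreducible over Q and [Q(√690) : Q] = 2. Hence [K : Q] = 2.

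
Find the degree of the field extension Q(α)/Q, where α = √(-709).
[Q(α):Q] = 2

[Q(α):Q] equals the degree of the minimal polynomial of α. Here α^2 = -709 and x^2 + 709 is irreducible (d = -709 is squarefree, ≠ 1, hence not a square), so deg(m_α) = 2. Thus [Q(α):Q] = 2.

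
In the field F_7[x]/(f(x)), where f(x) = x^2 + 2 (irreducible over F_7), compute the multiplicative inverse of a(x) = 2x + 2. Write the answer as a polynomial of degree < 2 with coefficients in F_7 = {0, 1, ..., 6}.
a(x)^(-1) ≡ x + 6 (mod f(x))

Since f is irreducible over F_7, F_7[x]/(f) is a field and a(x) ≠ 0 has an inverse. Apply the extended Euclidean algorithm to f(x) and a(x) in F_7[x]: f(x) = (4x + 3)·a(x) + (3). The last nonzero remainder is the constant 3 = gcd(f, a) in F_7. Back-substituting through the division chain expresses 3 = s(x)·a(x) + t(x)·f(x) with s(x) ≡ 3x + 4 (mod f), so (3x + 4)·a(x) ≡ 3 (mod f). Multiplying by 3^(-1) ≡ 5 in F_7 gives a(x)^(-1) ≡ 5·(3x + 4) ≡ x + 6 (mod f). Check: (2x + 2)·(x + 6) = 2x^2 + 5 ≡ 1 (mod x^2 + 2).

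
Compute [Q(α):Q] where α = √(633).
[Q(α):Q] = 2

[Q(α):Q] equals the degree of the minimal polynomial of α. Here α^2 = 633 and x^2 - 633 is irreducible (d = 633 is squarefree, ≠ 1, hence not a square), so deg(m_α) = 2. Thus [Q(α):Q] = 2.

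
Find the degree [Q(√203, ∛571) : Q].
[Q(√203, ∛571) : Q] = 6

Let L = Q(√203, ∛571). Since Q(√203) ⊂ L and [Q(√203):Q] = 2, the tower law gives 2 | [L:Q]. Likewise Q(∛571) ⊂ L with [Q(∛571):Q] = 3 (because 571 is not a perfect cube), so 3 | [L:Q]. As gcd(2,3) = 1, [L:Q] is divisible by 6. Conversely L is generated over Q by √203 and ∛571, so [L:Q] ≤ 2·3 = 6. Therefore [Q(√203, ∛571) : Q] = 6.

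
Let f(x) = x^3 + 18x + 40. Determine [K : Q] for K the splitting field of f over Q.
[K : Q] = 6

By the rational root test, any rational root of the monic integer polynomial f(x) = x^3 + 18x + 40 must be an integer dividing the constant term 40, i.e. one of ±{1, 2, 4, 5, 8, 10, 20, 40}. Evaluating: f(1) = 59, f(-1) = 21, f(2) = 84, f(-2) = -4, f(4) = 176, f(-4) = -96, f(5) = 255, f(-5) = -175, f(8) = 696, f(-8) = -616, f(10) = 1220, f(-10) = -1140, f(20) = 8400, f(-20) = -8320, f(40) = 64760, f(-40) = -64680; none is 0, so f has no rational root and is therefore irreducible over Q (a cubic with no linear factor over a field is irreducible). For an irreducible cubic, the Galois group is A_3 or S_3 according as the discriminant disc(f) = -4a^3 - 27b^2 = -4·(18)^3 - 27·(40)^2 = -66528 is or is not a square in Q. Here disc(f) = -66528 is not a perfect square in Q, so the Galois group of f over Q is not contained in A_3 and must be all of S_3. The splitting field has degree |S_3| = 6 over Q, so [K : Q] = 6.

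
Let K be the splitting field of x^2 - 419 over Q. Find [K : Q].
[K : Q] = 2

f(x) = x^2 - 419 factors as (x - √419)(x + √419). The splitting field is K = Q(√419). Since 419 is squarefree and > 1, it is not a perfect square, so x^2 - 419 is irreducible over Q and [Q(√419) : Q] = 2. Hence [K : Q] = 2.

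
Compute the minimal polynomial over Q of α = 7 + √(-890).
m_α(x) = x^2 - 14x + 939

From α - 7 = √(-890), squaring gives (α - 7)^2 = -890, i.e. α^2 - 14α + 49 = -890, so α^2 - 14α + 939 = 0. The discriminant of x^2 - 14x + 939 is (-14)^2 - 4·(939) = 196 - 3756 = -3560, and 4·(-890) is not a perfect square in Q since -890 is squarefree and ≠ 1. Hence x^2 - 14x + 939 is irreducible over Q and is the minimal polynomial of α.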